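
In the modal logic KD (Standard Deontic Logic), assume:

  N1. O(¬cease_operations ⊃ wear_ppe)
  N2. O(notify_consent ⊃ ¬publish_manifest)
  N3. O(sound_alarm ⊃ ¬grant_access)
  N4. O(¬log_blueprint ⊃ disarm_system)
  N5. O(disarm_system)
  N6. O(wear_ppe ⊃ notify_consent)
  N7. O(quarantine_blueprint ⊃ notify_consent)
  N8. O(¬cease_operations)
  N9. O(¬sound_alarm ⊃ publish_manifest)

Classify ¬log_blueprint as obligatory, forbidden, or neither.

Premise 4 is O(¬log_blueprint ⊃ disarm_system); even if O(disarm_system) held, inferring O(¬log_blueprint) would be affirming the consequent — invalid.
No premise or chain of K-axiom applications forces O(¬log_blueprint), and none forces O(log_blueprint). So ¬log_blueprint is neither obligatory nor forbidden under these norms.

Neither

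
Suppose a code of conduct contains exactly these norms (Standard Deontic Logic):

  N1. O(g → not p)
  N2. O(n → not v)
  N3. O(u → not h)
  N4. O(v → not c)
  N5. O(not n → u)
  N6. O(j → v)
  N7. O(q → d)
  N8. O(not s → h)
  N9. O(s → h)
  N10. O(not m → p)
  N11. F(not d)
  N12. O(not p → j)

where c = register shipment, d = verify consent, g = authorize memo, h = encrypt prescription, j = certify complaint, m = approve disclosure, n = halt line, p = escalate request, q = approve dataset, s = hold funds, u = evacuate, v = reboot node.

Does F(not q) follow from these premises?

Premise 7 is O(q → d); even if O(d) held, inferring O(q) would be affirming the consequent — invalid.
No other premise forces O(q). An ideal world satisfying every premise can still have not q true, so F(not q) is not derivable.

No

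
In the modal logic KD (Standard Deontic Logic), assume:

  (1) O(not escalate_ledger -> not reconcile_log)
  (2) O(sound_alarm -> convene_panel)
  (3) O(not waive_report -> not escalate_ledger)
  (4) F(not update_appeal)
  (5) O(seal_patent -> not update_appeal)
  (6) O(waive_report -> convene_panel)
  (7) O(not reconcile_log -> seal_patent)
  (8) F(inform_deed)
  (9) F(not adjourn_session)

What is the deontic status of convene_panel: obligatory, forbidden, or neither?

Premise 4 is F(not update_appeal), i.e. O(update_appeal).
The contrapositive of premise 5 (O(seal_patent -> not update_appeal)) is O(update_appeal -> not seal_patent), and O(update_appeal) is already established, so O(not seal_patent).
Premise 7 is O(not reconcile_log -> seal_patent); contrapositively O(not seal_patent -> reconcile_log). Since O(not seal_patent) holds, K gives O(reconcile_log).
Premise 1, O(not escalate_ledger -> not reconcile_log), contraposes to O(reconcile_log -> escalate_ledger); with O(reconcile_log) we get O(escalate_ledger).
The contrapositive of premise 3 (O(not waive_report -> not escalate_ledger)) is O(escalate_ledger -> waive_report), and O(escalate_ledger) is already established, so O(waive_report).
With premise 6, O(waive_report -> convene_panel), the K-axiom yields O(convene_panel).
Premises 2, 8, 9 do not contribute to this derivation.
Hence convene_panel is obligatory.

Obligatory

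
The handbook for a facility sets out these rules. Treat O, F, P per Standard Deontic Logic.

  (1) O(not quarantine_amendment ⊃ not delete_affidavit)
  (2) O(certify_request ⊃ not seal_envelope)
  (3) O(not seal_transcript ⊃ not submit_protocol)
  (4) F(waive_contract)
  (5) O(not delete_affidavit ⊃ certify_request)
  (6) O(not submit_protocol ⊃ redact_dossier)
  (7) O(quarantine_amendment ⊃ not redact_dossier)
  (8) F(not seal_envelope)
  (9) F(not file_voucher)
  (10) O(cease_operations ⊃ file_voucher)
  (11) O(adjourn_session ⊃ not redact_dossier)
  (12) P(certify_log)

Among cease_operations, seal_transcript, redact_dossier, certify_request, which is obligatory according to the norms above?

F(not seal_envelope) at premise 8 means O(seal_envelope).
Premise 2, O(certify_request ⊃ not seal_envelope), contraposes to O(seal_envelope ⊃ not certify_request); with O(seal_envelope) we get O(not certify_request).
Premise 5 is O(not delete_affidavit ⊃ certify_request); contrapositively O(not certify_request ⊃ delete_affidavit). Since O(not certify_request) holds, K gives O(delete_affidavit).
The contrapositive of premise 1 (O(not quarantine_amendment ⊃ not delete_affidavit)) is O(delete_affidavit ⊃ quarantine_amendment), and O(delete_affidavit) is already established, so O(quarantine_amendment).
From O(quarantine_amendment) and premise 7, O(quarantine_amendment ⊃ not redact_dossier), we obtain O(not redact_dossier).
Premise 6, O(not submit_protocol ⊃ redact_dossier), contraposes to O(not redact_dossier ⊃ submit_protocol); with O(not redact_dossier) we get O(submit_protocol).
Premise 3, O(not seal_transcript ⊃ not submit_protocol), contraposes to O(submit_protocol ⊃ seal_transcript); with O(submit_protocol) we get O(seal_transcript).
So O(seal_transcript) holds — seal_transcript is obligatory. None of the other listed options is made obligatory by any chain of premises.

seal_transcript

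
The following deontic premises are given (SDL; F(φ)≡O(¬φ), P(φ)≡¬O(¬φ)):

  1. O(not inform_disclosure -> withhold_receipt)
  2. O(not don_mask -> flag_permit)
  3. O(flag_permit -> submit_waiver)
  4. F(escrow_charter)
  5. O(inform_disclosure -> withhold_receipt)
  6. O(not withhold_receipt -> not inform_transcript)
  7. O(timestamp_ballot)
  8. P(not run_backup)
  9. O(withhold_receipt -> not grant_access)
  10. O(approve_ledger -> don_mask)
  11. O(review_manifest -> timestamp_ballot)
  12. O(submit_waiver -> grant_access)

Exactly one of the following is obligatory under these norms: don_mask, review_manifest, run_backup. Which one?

don_mask

Premises 1 and 5 cover both cases: O(not inform_disclosure -> withhold_receipt) and O(inform_disclosure -> withhold_receipt). Since not inform_disclosure ∨ inform_disclosure is a tautology, O(withhold_receipt) follows.
With premise 9, O(withhold_receipt -> not grant_access), the K-axiom yields O(not grant_access).
Premise 12 is O(submit_waiver -> grant_access); contrapositively O(not grant_access -> not submit_waiver). Since O(not grant_access) holds, K gives O(not submit_waiver).
The contrapositive of premise 3 (O(flag_permit -> submit_waiver)) is O(not submit_waiver -> not flag_permit), and O(not submit_waiver) is already established, so O(not flag_permit).
Premise 2, O(not don_mask -> flag_permit), contraposes to O(not flag_permit -> don_mask); with O(not flag_permit) we get O(don_mask).
So O(don_mask) holds — don_mask is obligatory. None of the other listed options is made obligatory by any chain of premises.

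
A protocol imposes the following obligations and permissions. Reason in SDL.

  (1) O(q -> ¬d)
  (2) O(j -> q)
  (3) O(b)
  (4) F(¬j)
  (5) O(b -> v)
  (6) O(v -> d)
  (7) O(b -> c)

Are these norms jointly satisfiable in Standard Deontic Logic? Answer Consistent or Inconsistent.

Inconsistent

F(¬j) at premise 4 means O(j).
With premise 2, O(j -> q), the K-axiom yields O(q).
Applying K to premise 1 (O(q -> ¬d)) and O(q) yields O(¬d).
Premise 6 is O(v -> d); contrapositively O(¬d -> ¬v). Since O(¬d) holds, K gives O(¬v).
The contrapositive of premise 5 (O(b -> v)) is O(¬v -> ¬b), and O(¬v) is already established, so O(¬b).
Yet premise 3 states O(b).
We now have both O(¬b) and O(b) — b is simultaneously obligatory and forbidden, violating the D-axiom.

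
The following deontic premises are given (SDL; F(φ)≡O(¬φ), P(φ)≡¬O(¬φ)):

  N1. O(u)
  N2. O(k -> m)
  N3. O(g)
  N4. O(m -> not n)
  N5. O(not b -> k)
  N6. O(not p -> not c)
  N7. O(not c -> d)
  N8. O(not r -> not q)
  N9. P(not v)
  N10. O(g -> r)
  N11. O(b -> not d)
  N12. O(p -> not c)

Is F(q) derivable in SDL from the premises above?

Premise 8 is O(not r -> not q), but O(not r) is not derivable from the premises, so it does not yield O(not q).
No other premise forces O(not q). An ideal world satisfying every premise can still have q true, so F(q) is not derivable.

No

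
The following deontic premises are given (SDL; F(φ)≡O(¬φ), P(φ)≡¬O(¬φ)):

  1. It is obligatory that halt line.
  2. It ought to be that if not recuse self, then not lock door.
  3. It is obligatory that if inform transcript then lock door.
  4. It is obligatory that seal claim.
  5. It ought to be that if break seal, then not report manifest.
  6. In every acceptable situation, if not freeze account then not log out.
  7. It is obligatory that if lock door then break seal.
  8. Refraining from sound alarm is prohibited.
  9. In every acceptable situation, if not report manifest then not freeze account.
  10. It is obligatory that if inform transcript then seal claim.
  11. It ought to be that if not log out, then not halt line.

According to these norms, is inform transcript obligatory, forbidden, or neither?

Forbidden

Premise 1 gives O(halt_line).
The contrapositive of premise 11 (O(¬log_out → ¬halt_line)) is O(halt_line → log_out), and O(halt_line) is already established, so O(log_out).
The contrapositive of premise 6 (O(¬freeze_account → ¬log_out)) is O(log_out → freeze_account), and O(log_out) is already established, so O(freeze_account).
Premise 9, O(¬report_manifest → ¬freeze_account), contraposes to O(freeze_account → report_manifest); with O(freeze_account) we get O(report_manifest).
Premise 5 is O(break_seal → ¬report_manifest); contrapositively O(report_manifest → ¬break_seal). Since O(report_manifest) holds, K gives O(¬break_seal).
Premise 7, O(lock_door → break_seal), contraposes to O(¬break_seal → ¬lock_door); with O(¬break_seal) we get O(¬lock_door).
Premise 3, O(inform_transcript → lock_door), contraposes to O(¬lock_door → ¬inform_transcript); with O(¬lock_door) we get O(¬inform_transcript).
Premises 2, 4, 8, 10 do not contribute to this derivation.
Thus O(¬inform_transcript), which is F(inform_transcript): inform_transcript is forbidden.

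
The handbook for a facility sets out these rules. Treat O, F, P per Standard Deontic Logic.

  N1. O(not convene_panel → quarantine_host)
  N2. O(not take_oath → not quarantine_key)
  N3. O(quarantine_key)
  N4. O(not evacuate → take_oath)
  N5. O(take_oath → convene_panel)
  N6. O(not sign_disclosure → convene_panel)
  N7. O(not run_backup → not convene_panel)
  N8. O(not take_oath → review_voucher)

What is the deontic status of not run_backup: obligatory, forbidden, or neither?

From premise 3 we have O(quarantine_key).
Premise 2, O(not take_oath → not quarantine_key), contraposes to O(quarantine_key → take_oath); with O(quarantine_key) we get O(take_oath).
With premise 5, O(take_oath → convene_panel), the K-axiom yields O(convene_panel).
Premise 7, O(not run_backup → not convene_panel), contraposes to O(convene_panel → run_backup); with O(convene_panel) we get O(run_backup).
Premises 1, 4, 6, 8 do not contribute to this derivation.
Thus O(run_backup), which is F(not run_backup): not run_backup is forbidden.

Forbidden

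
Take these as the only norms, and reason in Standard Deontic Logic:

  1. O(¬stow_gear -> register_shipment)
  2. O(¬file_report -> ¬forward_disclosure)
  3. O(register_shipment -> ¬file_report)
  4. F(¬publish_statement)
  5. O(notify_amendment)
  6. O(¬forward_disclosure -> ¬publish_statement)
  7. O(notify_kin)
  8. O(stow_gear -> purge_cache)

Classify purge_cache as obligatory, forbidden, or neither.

Premise 4, F(¬publish_statement), is equivalent to O(publish_statement).
Premise 6 is O(¬forward_disclosure -> ¬publish_statement); contrapositively O(publish_statement -> forward_disclosure). Since O(publish_statement) holds, K gives O(forward_disclosure).
Premise 2 is O(¬file_report -> ¬forward_disclosure); contrapositively O(forward_disclosure -> file_report). Since O(forward_disclosure) holds, K gives O(file_report).
Premise 3, O(register_shipment -> ¬file_report), contraposes to O(file_report -> ¬register_shipment); with O(file_report) we get O(¬register_shipment).
The contrapositive of premise 1 (O(¬stow_gear -> register_shipment)) is O(¬register_shipment -> stow_gear), and O(¬register_shipment) is already established, so O(stow_gear).
Premise 8 is O(stow_gear -> purge_cache); since O(stow_gear), deontic closure gives O(purge_cache).
Premises 5, 7 do not contribute to this derivation.
Hence purge_cache is obligatory.

Obligatory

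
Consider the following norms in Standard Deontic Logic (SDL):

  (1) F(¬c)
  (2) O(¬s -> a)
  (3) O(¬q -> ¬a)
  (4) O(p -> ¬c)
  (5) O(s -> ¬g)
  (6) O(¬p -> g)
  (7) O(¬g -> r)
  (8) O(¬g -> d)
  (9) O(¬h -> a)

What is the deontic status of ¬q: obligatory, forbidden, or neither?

Forbidden

Premise 1 is F(¬c), i.e. O(c).
Premise 4, O(p -> ¬c), contraposes to O(c -> ¬p); with O(c) we get O(¬p).
Applying K to premise 6 (O(¬p -> g)) and O(¬p) yields O(g).
Premise 5 is O(s -> ¬g); contrapositively O(g -> ¬s). Since O(g) holds, K gives O(¬s).
With premise 2, O(¬s -> a), the K-axiom yields O(a).
The contrapositive of premise 3 (O(¬q -> ¬a)) is O(a -> q), and O(a) is already established, so O(q).
Premises 7, 8, 9 do not contribute to this derivation.
Thus O(q), which is F(¬q): ¬q is forbidden.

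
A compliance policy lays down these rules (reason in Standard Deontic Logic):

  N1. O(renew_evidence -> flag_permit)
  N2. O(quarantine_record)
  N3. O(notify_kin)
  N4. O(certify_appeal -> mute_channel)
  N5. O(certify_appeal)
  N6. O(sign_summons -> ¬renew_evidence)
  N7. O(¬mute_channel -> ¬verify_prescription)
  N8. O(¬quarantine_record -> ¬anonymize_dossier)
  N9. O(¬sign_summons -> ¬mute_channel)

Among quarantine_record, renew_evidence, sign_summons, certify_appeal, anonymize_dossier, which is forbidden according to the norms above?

renew_evidence

Premise 5 states O(certify_appeal) outright.
From O(certify_appeal) and premise 4, O(certify_appeal -> mute_channel), we obtain O(mute_channel).
Premise 9 is O(¬sign_summons -> ¬mute_channel); contrapositively O(mute_channel -> sign_summons). Since O(mute_channel) holds, K gives O(sign_summons).
Premise 6 is O(sign_summons -> ¬renew_evidence); since O(sign_summons), deontic closure gives O(¬renew_evidence).
So O(¬renew_evidence) holds, i.e. renew_evidence is forbidden. None of the other listed options is forbidden under the premises.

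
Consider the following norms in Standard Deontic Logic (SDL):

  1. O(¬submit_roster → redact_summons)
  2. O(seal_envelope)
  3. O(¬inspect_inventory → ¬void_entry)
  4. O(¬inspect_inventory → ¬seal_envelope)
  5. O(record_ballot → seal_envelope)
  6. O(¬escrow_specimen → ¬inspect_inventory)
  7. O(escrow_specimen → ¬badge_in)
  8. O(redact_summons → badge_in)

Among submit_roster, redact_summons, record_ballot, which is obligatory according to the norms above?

Premise 2 gives O(seal_envelope).
Premise 4 is O(¬inspect_inventory → ¬seal_envelope); contrapositively O(seal_envelope → inspect_inventory). Since O(seal_envelope) holds, K gives O(inspect_inventory).
Premise 6 is O(¬escrow_specimen → ¬inspect_inventory); contrapositively O(inspect_inventory → escrow_specimen). Since O(inspect_inventory) holds, K gives O(escrow_specimen).
Premise 7 is O(escrow_specimen → ¬badge_in); since O(escrow_specimen), deontic closure gives O(¬badge_in).
The contrapositive of premise 8 (O(redact_summons → badge_in)) is O(¬badge_in → ¬redact_summons), and O(¬badge_in) is already established, so O(¬redact_summons).
Premise 1, O(¬submit_roster → redact_summons), contraposes to O(¬redact_summons → submit_roster); with O(¬redact_summons) we get O(submit_roster).
So O(submit_roster) holds — submit_roster is obligatory. None of the other listed options is made obligatory by any chain of premises.

submit_roster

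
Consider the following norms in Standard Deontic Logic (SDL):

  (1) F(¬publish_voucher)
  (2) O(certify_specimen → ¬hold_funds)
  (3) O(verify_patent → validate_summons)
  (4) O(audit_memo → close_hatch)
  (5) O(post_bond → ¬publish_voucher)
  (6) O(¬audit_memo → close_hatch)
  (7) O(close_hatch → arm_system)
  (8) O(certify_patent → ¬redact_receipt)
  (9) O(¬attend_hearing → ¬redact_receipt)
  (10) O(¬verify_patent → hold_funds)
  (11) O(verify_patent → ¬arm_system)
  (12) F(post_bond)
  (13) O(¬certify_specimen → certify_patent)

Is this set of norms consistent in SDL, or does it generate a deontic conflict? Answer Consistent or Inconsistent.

Consistent

Premise 5 is O(post_bond → ¬publish_voucher), but O(post_bond) is not derivable from the premises, so it does not yield O(¬publish_voucher).
So O(¬publish_voucher) is not derivable, and the apparent clash with O(publish_voucher) does not arise.
A world satisfying every obligation exists (e.g. arm_system=true, attend_hearing=false, audit_memo=false, certify_patent=true, certify_specimen=false, close_hatch=true, hold_funds=true, post_bond=false, publish_voucher=true, redact_receipt=false, validate_summons=false, verify_patent=false); no atom is both obligatory and forbidden, so the set is consistent.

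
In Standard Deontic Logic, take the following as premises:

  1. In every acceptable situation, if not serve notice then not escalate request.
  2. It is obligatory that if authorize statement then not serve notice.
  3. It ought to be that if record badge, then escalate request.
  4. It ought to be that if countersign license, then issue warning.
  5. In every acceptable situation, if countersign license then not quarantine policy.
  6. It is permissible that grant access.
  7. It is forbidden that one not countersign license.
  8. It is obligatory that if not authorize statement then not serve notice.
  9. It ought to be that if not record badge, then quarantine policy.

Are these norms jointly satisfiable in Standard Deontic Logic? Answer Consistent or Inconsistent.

By case analysis on ¬authorize_statement: premise 8 gives O(¬authorize_statement → ¬serve_notice) and premise 2 gives O(authorize_statement → ¬serve_notice), so O(¬serve_notice) either way.
From O(¬serve_notice) and premise 1, O(¬serve_notice → ¬escalate_request), we obtain O(¬escalate_request).
Premise 3 is O(record_badge → escalate_request); contrapositively O(¬escalate_request → ¬record_badge). Since O(¬escalate_request) holds, K gives O(¬record_badge).
Premise 9 is O(¬record_badge → quarantine_policy); since O(¬record_badge), deontic closure gives O(quarantine_policy).
Premise 5 is O(countersign_license → ¬quarantine_policy); contrapositively O(quarantine_policy → ¬countersign_license). Since O(quarantine_policy) holds, K gives O(¬countersign_license).
But premise 7, F(¬countersign_license), means O(countersign_license).
We now have both O(¬countersign_license) and O(countersign_license) — countersign_license is simultaneously obligatory and forbidden, violating the D-axiom.

Inconsistent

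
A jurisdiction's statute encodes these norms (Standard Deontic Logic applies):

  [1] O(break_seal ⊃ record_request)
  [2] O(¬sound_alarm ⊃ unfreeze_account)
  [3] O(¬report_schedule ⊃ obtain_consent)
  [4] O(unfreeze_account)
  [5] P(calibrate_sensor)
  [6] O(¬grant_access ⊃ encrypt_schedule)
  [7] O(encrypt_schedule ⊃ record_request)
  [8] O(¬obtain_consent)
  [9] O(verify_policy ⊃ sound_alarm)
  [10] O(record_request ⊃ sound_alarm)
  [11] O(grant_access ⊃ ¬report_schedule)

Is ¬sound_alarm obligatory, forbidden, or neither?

From premise 8 we have O(¬obtain_consent).
Premise 3 is O(¬report_schedule ⊃ obtain_consent); contrapositively O(¬obtain_consent ⊃ report_schedule). Since O(¬obtain_consent) holds, K gives O(report_schedule).
The contrapositive of premise 11 (O(grant_access ⊃ ¬report_schedule)) is O(report_schedule ⊃ ¬grant_access), and O(report_schedule) is already established, so O(¬grant_access).
Applying K to premise 6 (O(¬grant_access ⊃ encrypt_schedule)) and O(¬grant_access) yields O(encrypt_schedule).
With premise 7, O(encrypt_schedule ⊃ record_request), the K-axiom yields O(record_request).
With premise 10, O(record_request ⊃ sound_alarm), the K-axiom yields O(sound_alarm).
Premises 1, 2, 4, 5, 9 do not contribute to this derivation.
Thus O(sound_alarm), which is F(¬sound_alarm): ¬sound_alarm is forbidden.

Forbidden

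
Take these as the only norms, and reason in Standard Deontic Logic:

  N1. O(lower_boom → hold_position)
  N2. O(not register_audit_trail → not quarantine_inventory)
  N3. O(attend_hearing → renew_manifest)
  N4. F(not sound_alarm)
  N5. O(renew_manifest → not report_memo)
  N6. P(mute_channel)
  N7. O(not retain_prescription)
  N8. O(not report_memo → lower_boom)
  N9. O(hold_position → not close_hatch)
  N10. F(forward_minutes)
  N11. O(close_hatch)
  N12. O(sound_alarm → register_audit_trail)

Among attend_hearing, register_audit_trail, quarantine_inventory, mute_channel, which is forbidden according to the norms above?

attend_hearing

Premise 11 states O(close_hatch) outright.
Premise 9, O(hold_position → not close_hatch), contraposes to O(close_hatch → not hold_position); with O(close_hatch) we get O(not hold_position).
Premise 1 is O(lower_boom → hold_position); contrapositively O(not hold_position → not lower_boom). Since O(not hold_position) holds, K gives O(not lower_boom).
The contrapositive of premise 8 (O(not report_memo → lower_boom)) is O(not lower_boom → report_memo), and O(not lower_boom) is already established, so O(report_memo).
The contrapositive of premise 5 (O(renew_manifest → not report_memo)) is O(report_memo → not renew_manifest), and O(report_memo) is already established, so O(not renew_manifest).
The contrapositive of premise 3 (O(attend_hearing → renew_manifest)) is O(not renew_manifest → not attend_hearing), and O(not renew_manifest) is already established, so O(not attend_hearing).
So O(not attend_hearing) holds, i.e. attend_hearing is forbidden. None of the other listed options is forbidden under the premises.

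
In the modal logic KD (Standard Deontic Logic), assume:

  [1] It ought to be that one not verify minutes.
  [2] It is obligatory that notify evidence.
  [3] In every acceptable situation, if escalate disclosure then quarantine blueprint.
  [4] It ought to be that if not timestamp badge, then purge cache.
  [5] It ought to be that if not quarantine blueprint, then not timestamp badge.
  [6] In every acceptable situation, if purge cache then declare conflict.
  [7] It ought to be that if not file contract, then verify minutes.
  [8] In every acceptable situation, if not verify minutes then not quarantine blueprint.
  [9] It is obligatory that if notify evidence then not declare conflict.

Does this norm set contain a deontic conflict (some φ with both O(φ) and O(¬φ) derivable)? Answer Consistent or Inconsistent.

Premise 2 gives O(notify_evidence).
With premise 9, O(notify_evidence → ¬declare_conflict), the K-axiom yields O(¬declare_conflict).
Premise 6 is O(purge_cache → declare_conflict); contrapositively O(¬declare_conflict → ¬purge_cache). Since O(¬declare_conflict) holds, K gives O(¬purge_cache).
Premise 4 is O(¬timestamp_badge → purge_cache); contrapositively O(¬purge_cache → timestamp_badge). Since O(¬purge_cache) holds, K gives O(timestamp_badge).
Premise 5, O(¬quarantine_blueprint → ¬timestamp_badge), contraposes to O(timestamp_badge → quarantine_blueprint); with O(timestamp_badge) we get O(quarantine_blueprint).
The contrapositive of premise 8 (O(¬verify_minutes → ¬quarantine_blueprint)) is O(quarantine_blueprint → verify_minutes), and O(quarantine_blueprint) is already established, so O(verify_minutes).
But premise 1 directly asserts O(¬verify_minutes).
We now have both O(verify_minutes) and O(¬verify_minutes) — verify_minutes is simultaneously obligatory and forbidden, violating the D-axiom.

Inconsistent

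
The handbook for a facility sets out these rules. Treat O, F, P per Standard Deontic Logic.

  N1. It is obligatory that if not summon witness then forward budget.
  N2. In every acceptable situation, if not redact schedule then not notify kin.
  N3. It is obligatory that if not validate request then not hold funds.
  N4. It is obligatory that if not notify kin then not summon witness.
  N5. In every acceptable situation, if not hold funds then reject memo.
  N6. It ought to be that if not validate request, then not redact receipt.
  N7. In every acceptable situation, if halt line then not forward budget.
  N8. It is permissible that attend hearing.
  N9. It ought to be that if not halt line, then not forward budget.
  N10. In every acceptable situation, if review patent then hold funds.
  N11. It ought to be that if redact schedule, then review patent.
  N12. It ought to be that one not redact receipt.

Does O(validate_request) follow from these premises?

Yes

Premises 7 and 9 are O(halt_line → ¬forward_budget) and O(¬halt_line → ¬forward_budget); every ideal world satisfies halt_line or ¬halt_line, so in either case ¬forward_budget holds — hence O(¬forward_budget).
Premise 1, O(¬summon_witness → forward_budget), contraposes to O(¬forward_budget → summon_witness); with O(¬forward_budget) we get O(summon_witness).
The contrapositive of premise 4 (O(¬notify_kin → ¬summon_witness)) is O(summon_witness → notify_kin), and O(summon_witness) is already established, so O(notify_kin).
Premise 2 is O(¬redact_schedule → ¬notify_kin); contrapositively O(notify_kin → redact_schedule). Since O(notify_kin) holds, K gives O(redact_schedule).
Premise 11 is O(redact_schedule → review_patent); since O(redact_schedule), deontic closure gives O(review_patent).
From O(review_patent) and premise 10, O(review_patent → hold_funds), we obtain O(hold_funds).
Premise 3 is O(¬validate_request → ¬hold_funds); contrapositively O(hold_funds → validate_request). Since O(hold_funds) holds, K gives O(validate_request).
Premises 5, 6, 8, 12 do not contribute to this derivation.
So O(validate_request) follows.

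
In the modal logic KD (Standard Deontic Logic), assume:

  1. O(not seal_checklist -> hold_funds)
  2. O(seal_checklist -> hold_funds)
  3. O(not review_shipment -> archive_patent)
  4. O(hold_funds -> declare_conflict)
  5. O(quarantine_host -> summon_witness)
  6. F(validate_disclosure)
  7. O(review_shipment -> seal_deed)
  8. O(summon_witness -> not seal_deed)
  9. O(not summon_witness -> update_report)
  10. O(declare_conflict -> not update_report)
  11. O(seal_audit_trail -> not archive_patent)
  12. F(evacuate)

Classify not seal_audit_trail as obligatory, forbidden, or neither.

Obligatory

By case analysis on not seal_checklist: premise 1 gives O(not seal_checklist -> hold_funds) and premise 2 gives O(seal_checklist -> hold_funds), so O(hold_funds) either way.
With premise 4, O(hold_funds -> declare_conflict), the K-axiom yields O(declare_conflict).
With premise 10, O(declare_conflict -> not update_report), the K-axiom yields O(not update_report).
Premise 9, O(not summon_witness -> update_report), contraposes to O(not update_report -> summon_witness); with O(not update_report) we get O(summon_witness).
Applying K to premise 8 (O(summon_witness -> not seal_deed)) and O(summon_witness) yields O(not seal_deed).
Premise 7 is O(review_shipment -> seal_deed); contrapositively O(not seal_deed -> not review_shipment). Since O(not seal_deed) holds, K gives O(not review_shipment).
With premise 3, O(not review_shipment -> archive_patent), the K-axiom yields O(archive_patent).
Premise 11 is O(seal_audit_trail -> not archive_patent); contrapositively O(archive_patent -> not seal_audit_trail). Since O(archive_patent) holds, K gives O(not seal_audit_trail).
Premises 5, 6, 12 do not contribute to this derivation.
Hence not seal_audit_trail is obligatory.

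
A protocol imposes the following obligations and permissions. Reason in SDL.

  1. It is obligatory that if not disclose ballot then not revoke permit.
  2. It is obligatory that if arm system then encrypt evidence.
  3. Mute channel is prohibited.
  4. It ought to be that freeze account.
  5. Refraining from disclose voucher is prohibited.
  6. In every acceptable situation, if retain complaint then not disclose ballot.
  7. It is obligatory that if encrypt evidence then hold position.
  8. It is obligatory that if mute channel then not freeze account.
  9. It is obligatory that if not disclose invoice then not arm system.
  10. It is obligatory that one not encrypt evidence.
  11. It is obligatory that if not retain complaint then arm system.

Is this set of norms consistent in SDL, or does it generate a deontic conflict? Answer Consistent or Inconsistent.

Premise 8 is O(mute_channel → ¬freeze_account), but O(mute_channel) is not derivable from the premises, so it does not yield O(¬freeze_account).
So O(¬freeze_account) is not derivable, and the apparent clash with O(freeze_account) does not arise.
A world satisfying every obligation exists (e.g. arm_system=false, disclose_ballot=false, disclose_invoice=false, disclose_voucher=true, encrypt_evidence=false, freeze_account=true, hold_position=false, mute_channel=false, retain_complaint=true, revoke_permit=false); no atom is both obligatory and forbidden, so the set is consistent.

Consistent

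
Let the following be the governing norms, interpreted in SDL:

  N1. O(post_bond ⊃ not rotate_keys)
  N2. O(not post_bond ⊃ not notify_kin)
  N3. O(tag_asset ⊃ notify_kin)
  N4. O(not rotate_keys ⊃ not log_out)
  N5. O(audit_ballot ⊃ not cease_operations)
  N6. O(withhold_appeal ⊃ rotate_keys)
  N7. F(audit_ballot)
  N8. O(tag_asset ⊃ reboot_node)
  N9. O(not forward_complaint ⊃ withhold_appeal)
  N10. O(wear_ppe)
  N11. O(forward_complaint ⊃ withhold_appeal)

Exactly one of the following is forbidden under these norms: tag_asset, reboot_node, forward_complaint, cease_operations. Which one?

tag_asset

Premises 11 and 9 are O(forward_complaint ⊃ withhold_appeal) and O(not forward_complaint ⊃ withhold_appeal); every ideal world satisfies forward_complaint or not forward_complaint, so in either case withhold_appeal holds — hence O(withhold_appeal).
With premise 6, O(withhold_appeal ⊃ rotate_keys), the K-axiom yields O(rotate_keys).
Premise 1 is O(post_bond ⊃ not rotate_keys); contrapositively O(rotate_keys ⊃ not post_bond). Since O(rotate_keys) holds, K gives O(not post_bond).
With premise 2, O(not post_bond ⊃ not notify_kin), the K-axiom yields O(not notify_kin).
Premise 3, O(tag_asset ⊃ notify_kin), contraposes to O(not notify_kin ⊃ not tag_asset); with O(not notify_kin) we get O(not tag_asset).
So O(not tag_asset) holds, i.e. tag_asset is forbidden. None of the other listed options is forbidden under the premises.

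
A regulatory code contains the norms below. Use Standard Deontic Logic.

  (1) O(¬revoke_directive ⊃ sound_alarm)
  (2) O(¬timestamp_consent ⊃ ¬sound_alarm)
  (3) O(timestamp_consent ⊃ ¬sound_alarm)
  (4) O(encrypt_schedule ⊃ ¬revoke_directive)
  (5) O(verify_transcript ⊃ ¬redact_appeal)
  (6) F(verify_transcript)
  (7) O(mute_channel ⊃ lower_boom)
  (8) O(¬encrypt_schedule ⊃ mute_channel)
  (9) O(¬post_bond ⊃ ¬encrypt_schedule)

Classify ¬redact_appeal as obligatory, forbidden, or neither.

Neither

Premise 5 is O(verify_transcript ⊃ ¬redact_appeal), but O(verify_transcript) is not derivable from the premises, so it does not yield O(¬redact_appeal).
No premise or chain of K-axiom applications forces O(¬redact_appeal), and none forces O(redact_appeal). So ¬redact_appeal is neither obligatory nor forbidden under these norms.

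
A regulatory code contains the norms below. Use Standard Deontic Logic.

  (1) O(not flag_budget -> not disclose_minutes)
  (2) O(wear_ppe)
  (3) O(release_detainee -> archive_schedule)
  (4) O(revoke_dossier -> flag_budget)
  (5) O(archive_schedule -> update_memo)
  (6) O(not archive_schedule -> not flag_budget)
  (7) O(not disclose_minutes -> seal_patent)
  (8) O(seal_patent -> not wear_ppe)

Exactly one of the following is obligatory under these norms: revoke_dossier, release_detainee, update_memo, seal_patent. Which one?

update_memo

Premise 2 gives O(wear_ppe).
Premise 8 is O(seal_patent -> not wear_ppe); contrapositively O(wear_ppe -> not seal_patent). Since O(wear_ppe) holds, K gives O(not seal_patent).
Premise 7 is O(not disclose_minutes -> seal_patent); contrapositively O(not seal_patent -> disclose_minutes). Since O(not seal_patent) holds, K gives O(disclose_minutes).
The contrapositive of premise 1 (O(not flag_budget -> not disclose_minutes)) is O(disclose_minutes -> flag_budget), and O(disclose_minutes) is already established, so O(flag_budget).
Premise 6, O(not archive_schedule -> not flag_budget), contraposes to O(flag_budget -> archive_schedule); with O(flag_budget) we get O(archive_schedule).
From O(archive_schedule) and premise 5, O(archive_schedule -> update_memo), we obtain O(update_memo).
So O(update_memo) holds — update_memo is obligatory. None of the other listed options is made obligatory by any chain of premises.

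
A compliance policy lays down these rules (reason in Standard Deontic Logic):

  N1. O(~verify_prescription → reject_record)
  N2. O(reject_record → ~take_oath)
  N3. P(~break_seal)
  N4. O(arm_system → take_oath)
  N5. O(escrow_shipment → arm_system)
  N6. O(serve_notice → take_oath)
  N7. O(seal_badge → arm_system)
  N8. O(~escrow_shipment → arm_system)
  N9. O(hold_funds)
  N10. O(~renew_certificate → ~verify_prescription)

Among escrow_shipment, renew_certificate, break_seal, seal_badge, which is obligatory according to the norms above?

renew_certificate

Premises 5 and 8 cover both cases: O(escrow_shipment → arm_system) and O(~escrow_shipment → arm_system). Since escrow_shipment ∨ ~escrow_shipment is a tautology, O(arm_system) follows.
Premise 4 is O(arm_system → take_oath); since O(arm_system), deontic closure gives O(take_oath).
The contrapositive of premise 2 (O(reject_record → ~take_oath)) is O(take_oath → ~reject_record), and O(take_oath) is already established, so O(~reject_record).
The contrapositive of premise 1 (O(~verify_prescription → reject_record)) is O(~reject_record → verify_prescription), and O(~reject_record) is already established, so O(verify_prescription).
Premise 10, O(~renew_certificate → ~verify_prescription), contraposes to O(verify_prescription → renew_certificate); with O(verify_prescription) we get O(renew_certificate).
So O(renew_certificate) holds — renew_certificate is obligatory. None of the other listed options is made obligatory by any chain of premises.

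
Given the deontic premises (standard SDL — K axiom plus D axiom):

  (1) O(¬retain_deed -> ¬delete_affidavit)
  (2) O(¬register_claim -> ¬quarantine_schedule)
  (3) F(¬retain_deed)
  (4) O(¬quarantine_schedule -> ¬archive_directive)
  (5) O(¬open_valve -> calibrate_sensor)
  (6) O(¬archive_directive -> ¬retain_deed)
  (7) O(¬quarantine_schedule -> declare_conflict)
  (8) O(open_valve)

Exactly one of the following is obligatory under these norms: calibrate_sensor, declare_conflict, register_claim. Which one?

register_claim

F(¬retain_deed) at premise 3 means O(retain_deed).
The contrapositive of premise 6 (O(¬archive_directive -> ¬retain_deed)) is O(retain_deed -> archive_directive), and O(retain_deed) is already established, so O(archive_directive).
Premise 4 is O(¬quarantine_schedule -> ¬archive_directive); contrapositively O(archive_directive -> quarantine_schedule). Since O(archive_directive) holds, K gives O(quarantine_schedule).
Premise 2 is O(¬register_claim -> ¬quarantine_schedule); contrapositively O(quarantine_schedule -> register_claim). Since O(quarantine_schedule) holds, K gives O(register_claim).
So O(register_claim) holds — register_claim is obligatory. None of the other listed options is made obligatory by any chain of premises.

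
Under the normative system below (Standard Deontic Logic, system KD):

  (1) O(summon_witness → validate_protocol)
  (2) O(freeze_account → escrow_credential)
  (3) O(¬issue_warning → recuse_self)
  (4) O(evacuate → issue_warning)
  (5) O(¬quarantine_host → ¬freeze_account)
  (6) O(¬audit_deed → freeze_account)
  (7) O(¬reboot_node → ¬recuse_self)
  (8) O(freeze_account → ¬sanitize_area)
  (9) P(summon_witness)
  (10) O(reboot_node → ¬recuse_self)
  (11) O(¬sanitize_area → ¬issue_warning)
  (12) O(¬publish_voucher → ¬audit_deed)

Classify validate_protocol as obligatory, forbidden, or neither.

Premise 1 is O(summon_witness → validate_protocol), but O(summon_witness) is not derivable from the premises (the permission P(summon_witness) asserts only ¬O(¬summon_witness), not O(summon_witness)), so it does not yield O(validate_protocol).
No premise or chain of K-axiom applications forces O(validate_protocol), and none forces O(¬validate_protocol). So validate_protocol is neither obligatory nor forbidden under these norms.

Neither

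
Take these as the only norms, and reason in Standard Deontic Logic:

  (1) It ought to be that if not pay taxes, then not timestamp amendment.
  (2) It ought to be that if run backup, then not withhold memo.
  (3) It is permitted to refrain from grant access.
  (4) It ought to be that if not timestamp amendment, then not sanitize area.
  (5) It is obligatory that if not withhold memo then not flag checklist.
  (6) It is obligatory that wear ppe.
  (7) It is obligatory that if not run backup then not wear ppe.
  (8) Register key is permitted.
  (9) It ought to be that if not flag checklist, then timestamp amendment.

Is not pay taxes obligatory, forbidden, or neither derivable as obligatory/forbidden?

Forbidden

Premise 6 gives O(wear_ppe).
Premise 7 is O(¬run_backup → ¬wear_ppe); contrapositively O(wear_ppe → run_backup). Since O(wear_ppe) holds, K gives O(run_backup).
From O(run_backup) and premise 2, O(run_backup → ¬withhold_memo), we obtain O(¬withhold_memo).
From O(¬withhold_memo) and premise 5, O(¬withhold_memo → ¬flag_checklist), we obtain O(¬flag_checklist).
Applying K to premise 9 (O(¬flag_checklist → timestamp_amendment)) and O(¬flag_checklist) yields O(timestamp_amendment).
The contrapositive of premise 1 (O(¬pay_taxes → ¬timestamp_amendment)) is O(timestamp_amendment → pay_taxes), and O(timestamp_amendment) is already established, so O(pay_taxes).
Premises 3, 4, 8 do not contribute to this derivation.
Thus O(pay_taxes), which is F(¬pay_taxes): ¬pay_taxes is forbidden.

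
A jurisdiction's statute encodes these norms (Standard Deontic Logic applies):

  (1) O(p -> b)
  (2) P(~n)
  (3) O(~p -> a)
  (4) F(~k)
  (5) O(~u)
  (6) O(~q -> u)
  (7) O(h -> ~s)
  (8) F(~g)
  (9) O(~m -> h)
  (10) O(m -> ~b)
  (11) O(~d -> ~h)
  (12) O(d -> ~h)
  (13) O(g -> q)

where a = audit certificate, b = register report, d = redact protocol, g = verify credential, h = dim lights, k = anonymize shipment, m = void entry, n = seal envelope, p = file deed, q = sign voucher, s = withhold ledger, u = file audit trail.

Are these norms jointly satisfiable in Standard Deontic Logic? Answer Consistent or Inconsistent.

Premise 6 is O(~q -> u), but O(~q) is not derivable from the premises, so it does not yield O(u).
So O(u) is not derivable, and the apparent clash with O(~u) does not arise.
A world satisfying every obligation exists (e.g. a=true, b=false, d=false, g=true, h=false, k=true, m=true, n=false, p=false, q=true, s=false, u=false); no atom is both obligatory and forbidden, so the set is consistent.

Consistent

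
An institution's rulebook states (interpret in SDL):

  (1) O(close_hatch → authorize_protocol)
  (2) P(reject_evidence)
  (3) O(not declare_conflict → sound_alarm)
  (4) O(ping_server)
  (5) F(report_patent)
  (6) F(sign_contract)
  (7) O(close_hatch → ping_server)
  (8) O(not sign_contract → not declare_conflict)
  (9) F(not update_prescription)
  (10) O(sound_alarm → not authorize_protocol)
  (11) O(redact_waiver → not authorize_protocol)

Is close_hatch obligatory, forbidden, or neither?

F(sign_contract) at premise 6 means O(not sign_contract).
From O(not sign_contract) and premise 8, O(not sign_contract → not declare_conflict), we obtain O(not declare_conflict).
With premise 3, O(not declare_conflict → sound_alarm), the K-axiom yields O(sound_alarm).
With premise 10, O(sound_alarm → not authorize_protocol), the K-axiom yields O(not authorize_protocol).
Premise 1, O(close_hatch → authorize_protocol), contraposes to O(not authorize_protocol → not close_hatch); with O(not authorize_protocol) we get O(not close_hatch).
Premises 2, 4, 5, 7, 9, 11 do not contribute to this derivation.
Thus O(not close_hatch), which is F(close_hatch): close_hatch is forbidden.

Forbidden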